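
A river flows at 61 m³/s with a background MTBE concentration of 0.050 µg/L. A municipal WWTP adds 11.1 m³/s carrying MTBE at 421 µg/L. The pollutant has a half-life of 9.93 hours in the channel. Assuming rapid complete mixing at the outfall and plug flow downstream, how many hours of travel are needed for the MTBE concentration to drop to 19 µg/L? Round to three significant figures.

Mass balance: C = (61.00·0.05000 + 11.10·421.0) / 72.10 = 4676/72.10 = 64.86 µg/L.
Half-life 9.93 h → k = ln 2 / 9.93 = 0.06980 h⁻¹ = 1.675 d⁻¹.
64.86·exp(−k·t) = 19 → t = ln(64.86/19)/k = 63320 s = 17.59 h.

17.6 h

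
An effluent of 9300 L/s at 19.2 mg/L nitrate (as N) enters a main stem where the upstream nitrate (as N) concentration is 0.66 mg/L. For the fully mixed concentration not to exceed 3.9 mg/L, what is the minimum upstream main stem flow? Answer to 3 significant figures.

43900 L/s

Set C_mix = 3.9: (Q·0.6600 + 9300·19.20) / (Q + 9300) = 3.9
→ Q = 9300·(19.20 − 3.9)/(3.9 − 0.6600) = 43920 L/s.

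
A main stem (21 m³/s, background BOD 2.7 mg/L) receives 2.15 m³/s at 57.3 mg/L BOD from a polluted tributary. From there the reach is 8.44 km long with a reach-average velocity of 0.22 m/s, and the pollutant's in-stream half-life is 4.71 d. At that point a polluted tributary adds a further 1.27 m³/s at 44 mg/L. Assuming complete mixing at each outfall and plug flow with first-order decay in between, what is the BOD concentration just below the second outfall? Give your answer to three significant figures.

9.19 mg/L

Flow-weighted average: C = (21.00·2.700 + 2.150·57.30) / 23.15 = 179.9/23.15 = 7.771 mg/L; combined flow 23.15 m³/s.
Travel time t = 8.44·1000 / 0.22 = 38360 s = 10.66 h.
Half-life 4.71 d → k = ln 2 / 4.71 = 0.1472 d⁻¹.
Applying C = C₀e^(−kt): 7.771 × 0.9367 = 7.279 mg/L.
At the second outfall, C = (23.15·7.279 + 1.270·44.00) / (23.15 + 1.270) = 9.189 mg/L.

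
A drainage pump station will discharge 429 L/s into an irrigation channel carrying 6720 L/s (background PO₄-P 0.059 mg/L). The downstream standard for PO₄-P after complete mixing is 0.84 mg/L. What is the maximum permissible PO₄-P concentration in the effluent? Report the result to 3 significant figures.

At the limit, (Qr·Cr + Qe·Cₑ)/(Qr + Qe) = 0.84:
Cₑ = (7149·0.84 − 6720·0.05900) / 429.0 = 13.07 mg/L.

13.1 mg/L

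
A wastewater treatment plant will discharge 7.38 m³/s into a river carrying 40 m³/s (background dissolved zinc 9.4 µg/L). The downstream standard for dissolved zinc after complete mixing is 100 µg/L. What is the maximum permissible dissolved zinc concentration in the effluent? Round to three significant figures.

At the limit, (Qr·Cr + Qe·Cₑ)/(Qr + Qe) = 100:
Cₑ = (47.38·100 − 40.00·9.400) / 7.380 = 591.1 µg/L.

591 µg/L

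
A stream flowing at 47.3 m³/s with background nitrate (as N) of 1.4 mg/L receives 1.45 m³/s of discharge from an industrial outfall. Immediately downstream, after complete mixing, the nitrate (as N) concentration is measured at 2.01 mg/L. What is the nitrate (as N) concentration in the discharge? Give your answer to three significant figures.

Mass balance: 47.30·1.400 + 1.450·Cₑ = 48.75·2.010
→ Cₑ = (48.75·2.010 − 47.30·1.400) / 1.450 = 21.91 mg/L.

21.9 mg/L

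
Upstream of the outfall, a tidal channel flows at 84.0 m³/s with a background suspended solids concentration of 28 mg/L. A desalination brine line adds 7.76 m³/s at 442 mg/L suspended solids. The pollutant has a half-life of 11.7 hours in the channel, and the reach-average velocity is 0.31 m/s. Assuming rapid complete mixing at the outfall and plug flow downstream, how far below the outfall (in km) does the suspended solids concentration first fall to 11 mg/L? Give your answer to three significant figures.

Conservation of mass: C = (84.00·28.00 + 7.760·442.0) / 91.76 = 5782/91.76 = 63.01 mg/L.
Half-life 11.7 h → k = ln 2 / 11.7 = 0.05924 h⁻¹ = 1.422 d⁻¹.
Set 63.01·exp(−k·t) = 11 → t = ln(63.01/11)/k = 106100 s = 29.46 h.
Distance = v·t = 0.31·106100 = 32880 m = 32.88 km.

32.9 km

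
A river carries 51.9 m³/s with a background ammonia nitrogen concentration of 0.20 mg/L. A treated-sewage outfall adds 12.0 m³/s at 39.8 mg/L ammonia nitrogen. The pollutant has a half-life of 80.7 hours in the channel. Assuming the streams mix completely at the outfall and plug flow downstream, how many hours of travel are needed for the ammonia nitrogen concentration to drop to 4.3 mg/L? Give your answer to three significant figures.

Mass balance: C = (51.90·0.2000 + 12.00·39.80) / 63.90 = 488.0/63.90 = 7.637 mg/L.
Half-life 80.7 h → k = ln 2 / 80.7 = 0.008589 h⁻¹ = 0.2061 d⁻¹.
7.637·exp(−k·t) = 4.3 → t = ln(7.637/4.3)/k = 240700 s = 66.87 h.

66.9 h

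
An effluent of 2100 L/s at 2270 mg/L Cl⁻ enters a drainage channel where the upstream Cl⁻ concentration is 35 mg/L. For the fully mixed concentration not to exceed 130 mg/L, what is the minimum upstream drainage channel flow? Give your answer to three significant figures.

Set C_mix = 130: (Q·35.00 + 2100·2270) / (Q + 2100) = 130
→ Q = 2100·(2270 − 130)/(130 − 35.00) = 47310 L/s.

47300 L/s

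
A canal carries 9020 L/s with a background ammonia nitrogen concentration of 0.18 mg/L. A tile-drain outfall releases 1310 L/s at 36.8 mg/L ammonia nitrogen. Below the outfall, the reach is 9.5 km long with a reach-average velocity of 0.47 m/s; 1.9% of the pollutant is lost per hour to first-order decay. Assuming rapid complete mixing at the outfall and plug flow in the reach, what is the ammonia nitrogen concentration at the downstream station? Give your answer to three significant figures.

After mixing, C = (9020·0.1800 + 1310·36.80) / 10330 = 49830/10330 = 4.824 mg/L.
Travel time t = 9.5·1000 / 0.47 = 20210 s = 5.615 h.
1.9%/h lost → k = −ln(1 − 0.019) = 0.01918 h⁻¹.
First-order decay: C = 4.824·exp(−k·t) = 4.824·0.8979 = 4.331 mg/L.

4.33 mg/L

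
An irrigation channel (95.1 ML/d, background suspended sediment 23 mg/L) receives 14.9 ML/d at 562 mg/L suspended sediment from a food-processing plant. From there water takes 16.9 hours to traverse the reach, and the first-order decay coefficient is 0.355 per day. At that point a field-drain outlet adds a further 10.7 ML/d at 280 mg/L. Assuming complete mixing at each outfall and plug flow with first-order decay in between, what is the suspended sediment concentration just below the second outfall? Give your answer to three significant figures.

93.0 mg/L

Conservation of mass: C = (95.10·23.00 + 14.90·562.0) / 110.0 = 10560/110.0 = 96.01 mg/L; combined flow 110.0 ML/d.
First-order decay: C = 96.01·exp(−k·t) = 96.01·0.7788 = 74.77 mg/L.
Second outfall: C = (110.0·74.77 + 10.70·280.0)/120.7 = 92.97 mg/L.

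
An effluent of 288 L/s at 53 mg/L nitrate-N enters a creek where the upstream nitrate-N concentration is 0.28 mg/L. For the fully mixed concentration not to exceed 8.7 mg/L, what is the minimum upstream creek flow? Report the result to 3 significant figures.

1520 L/s

Set C_mix = 8.7: (Q·0.2800 + 288.0·53.00) / (Q + 288.0) = 8.7
→ Q = 288.0·(53.00 − 8.7)/(8.7 − 0.2800) = 1515 L/s.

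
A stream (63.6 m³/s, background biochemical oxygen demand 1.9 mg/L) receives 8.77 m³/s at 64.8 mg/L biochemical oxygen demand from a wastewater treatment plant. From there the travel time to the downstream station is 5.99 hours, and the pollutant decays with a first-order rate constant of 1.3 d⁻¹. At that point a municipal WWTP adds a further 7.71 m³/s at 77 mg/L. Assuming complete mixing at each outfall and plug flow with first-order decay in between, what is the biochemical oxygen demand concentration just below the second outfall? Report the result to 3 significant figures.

After mixing, C = (63.60·1.900 + 8.770·64.80) / 72.37 = 689.1/72.37 = 9.522 mg/L; combined flow 72.37 m³/s.
First-order decay: C = 9.522·exp(−k·t) = 9.522·0.7229 = 6.884 mg/L.
At the second outfall, C = (72.37·6.884 + 7.710·77.00) / (72.37 + 7.710) = 13.63 mg/L.

13.6 mg/L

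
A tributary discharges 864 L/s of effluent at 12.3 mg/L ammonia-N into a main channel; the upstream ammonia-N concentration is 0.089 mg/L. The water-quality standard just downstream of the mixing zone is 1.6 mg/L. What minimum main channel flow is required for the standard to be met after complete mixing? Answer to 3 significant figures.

Set C_mix = 1.6: (Q·0.08900 + 864.0·12.30) / (Q + 864.0) = 1.6
→ Q = 864.0·(12.30 − 1.6)/(1.6 − 0.08900) = 6118 L/s.

6120 L/s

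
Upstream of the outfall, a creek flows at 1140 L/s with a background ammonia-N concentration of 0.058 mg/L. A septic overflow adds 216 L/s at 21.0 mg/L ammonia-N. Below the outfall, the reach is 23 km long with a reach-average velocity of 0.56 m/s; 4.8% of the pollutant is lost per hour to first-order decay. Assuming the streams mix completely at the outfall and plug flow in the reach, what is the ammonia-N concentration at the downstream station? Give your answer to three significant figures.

1.94 mg/L

After mixing, C = (1140·0.05800 + 216.0·21.00) / 1356 = 4602/1356 = 3.394 mg/L.
Travel time t = 23·1000 / 0.56 = 41070 s = 11.41 h.
4.8%/h lost → k = −ln(1 − 0.048) = 0.04919 h⁻¹.
Decay over the reach: 3.394·exp(−kt) = 3.394·0.5705 = 1.936 mg/L.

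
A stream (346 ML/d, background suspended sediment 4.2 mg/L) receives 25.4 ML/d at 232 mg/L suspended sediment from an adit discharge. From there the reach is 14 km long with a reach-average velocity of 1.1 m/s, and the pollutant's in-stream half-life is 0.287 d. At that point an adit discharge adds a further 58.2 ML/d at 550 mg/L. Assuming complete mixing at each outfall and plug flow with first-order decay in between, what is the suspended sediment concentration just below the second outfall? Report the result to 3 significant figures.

Mixed concentration C = ΣQC/ΣQ = (346.0·4.200 + 25.40·232.0) / 371.4 = 7346/371.4 = 19.78 mg/L; combined flow 371.4 ML/d.
Travel time t = 14·1000 / 1.1 = 12730 s = 3.535 h.
Half-life 0.287 d → k = ln 2 / 0.287 = 2.415 d⁻¹.
After decay, C = 19.78 × e^(−kt) = 19.78 × 0.7006 = 13.86 mg/L.
Second outfall: C = (371.4·13.86 + 58.20·550.0)/429.6 = 86.49 mg/L.

86.5 mg/L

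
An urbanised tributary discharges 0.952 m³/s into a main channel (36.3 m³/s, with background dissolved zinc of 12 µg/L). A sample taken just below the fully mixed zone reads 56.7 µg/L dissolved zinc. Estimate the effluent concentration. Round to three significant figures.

1760 µg/L

Mass balance: 36.30·12.00 + 0.9520·Cₑ = 37.25·56.70
→ Cₑ = (37.25·56.70 − 36.30·12.00) / 0.9520 = 1761 µg/L.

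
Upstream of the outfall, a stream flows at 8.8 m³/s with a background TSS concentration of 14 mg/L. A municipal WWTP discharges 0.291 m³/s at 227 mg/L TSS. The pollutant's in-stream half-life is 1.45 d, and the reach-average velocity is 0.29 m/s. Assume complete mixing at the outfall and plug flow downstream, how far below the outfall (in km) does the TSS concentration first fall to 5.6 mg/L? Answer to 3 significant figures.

68.8 km

Mass balance: C = (8.800·14.00 + 0.2910·227.0) / 9.091 = 189.3/9.091 = 20.82 mg/L.
Half-life 1.45 d → k = ln 2 / 1.45 = 0.4780 d⁻¹.
Set 20.82·exp(−k·t) = 5.6 → t = ln(20.82/5.6)/k = 237300 s = 65.92 h.
Distance = v·t = 0.29·237300 = 68820 m = 68.82 km.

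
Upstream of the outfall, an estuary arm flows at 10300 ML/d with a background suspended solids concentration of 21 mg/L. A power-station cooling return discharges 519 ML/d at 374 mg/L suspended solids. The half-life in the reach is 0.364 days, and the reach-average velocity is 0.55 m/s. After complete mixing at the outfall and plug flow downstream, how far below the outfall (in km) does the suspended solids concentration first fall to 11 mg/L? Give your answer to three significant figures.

30.9 km

Mass balance: C = (10300·21.00 + 519.0·374.0) / 10820 = 410400/10820 = 37.93 mg/L.
Half-life 0.364 d → k = ln 2 / 0.364 = 1.904 d⁻¹.
Set 37.93·exp(−k·t) = 11 → t = ln(37.93/11)/k = 56170 s = 15.60 h.
Distance = v·t = 0.55·56170 = 30890 m = 30.89 km.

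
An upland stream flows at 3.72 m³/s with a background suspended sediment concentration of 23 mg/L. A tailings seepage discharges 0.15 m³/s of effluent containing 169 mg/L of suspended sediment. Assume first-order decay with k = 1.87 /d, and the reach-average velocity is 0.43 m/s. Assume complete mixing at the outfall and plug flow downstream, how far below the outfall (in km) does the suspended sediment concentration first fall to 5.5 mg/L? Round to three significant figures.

Mixed concentration C = ΣQC/ΣQ = (3.720·23.00 + 0.1500·169.0) / 3.870 = 110.9/3.870 = 28.66 mg/L.
Set 28.66·exp(−k·t) = 5.5 → t = ln(28.66/5.5)/k = 76270 s = 21.19 h.
Distance = v·t = 0.43·76270 = 32800 m = 32.80 km.

32.8 km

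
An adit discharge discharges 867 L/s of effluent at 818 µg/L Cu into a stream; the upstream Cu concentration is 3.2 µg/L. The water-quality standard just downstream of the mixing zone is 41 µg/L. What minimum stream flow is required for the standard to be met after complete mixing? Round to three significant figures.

Set C_mix = 41: (Q·3.200 + 867.0·818.0) / (Q + 867.0) = 41
→ Q = 867.0·(818.0 − 41)/(41 − 3.200) = 17820 L/s.

17800 L/s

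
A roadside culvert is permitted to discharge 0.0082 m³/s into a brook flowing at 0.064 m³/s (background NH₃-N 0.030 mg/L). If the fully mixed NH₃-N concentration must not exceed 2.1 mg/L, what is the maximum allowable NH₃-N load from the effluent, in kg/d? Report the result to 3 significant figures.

Mass balance at the limit: 0.06400·0.03000 + 0.008200·Cₑ = 0.07220·2.1 → Cₑ = 18.26 mg/L.
Load = 0.008200 m³/s × 18.26 g/m³ × 86 400 s/d = 12.93 kg/d.

12.9 kg/d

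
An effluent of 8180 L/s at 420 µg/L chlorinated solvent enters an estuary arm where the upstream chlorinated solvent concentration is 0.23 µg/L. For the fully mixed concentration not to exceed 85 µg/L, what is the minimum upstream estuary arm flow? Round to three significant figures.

32300 L/s

Set C_mix = 85: (Q·0.2300 + 8180·420.0) / (Q + 8180) = 85
→ Q = 8180·(420.0 − 85)/(85 − 0.2300) = 32330 L/s.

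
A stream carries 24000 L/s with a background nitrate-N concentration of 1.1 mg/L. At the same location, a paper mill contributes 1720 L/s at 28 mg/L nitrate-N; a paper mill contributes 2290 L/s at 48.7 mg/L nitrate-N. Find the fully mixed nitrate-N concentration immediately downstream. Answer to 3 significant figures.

Conservation of mass: C = (24000·1.100 + 1720·28.00 + 2290·48.70) / 28010 = 186100/28010 = 6.643 mg/L.

6.64 mg/L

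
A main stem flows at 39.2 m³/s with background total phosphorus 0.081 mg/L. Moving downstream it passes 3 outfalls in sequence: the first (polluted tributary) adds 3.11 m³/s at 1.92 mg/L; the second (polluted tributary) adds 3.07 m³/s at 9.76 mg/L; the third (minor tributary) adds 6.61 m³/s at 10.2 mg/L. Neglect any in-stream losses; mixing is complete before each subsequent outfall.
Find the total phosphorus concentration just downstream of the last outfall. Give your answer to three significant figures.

Outfall 1: combined Q = 42.31 m³/s; C = (39.20·0.08100 + 3.110·1.920)/42.31 = 0.2162 mg/L.
Outfall 2: combined Q = 45.38 m³/s; C = (42.31·0.2162 + 3.070·9.760)/45.38 = 0.8618 mg/L.
Outfall 3: combined Q = 51.99 m³/s; C = (45.38·0.8618 + 6.610·10.20)/51.99 = 2.049 mg/L.

2.05 mg/L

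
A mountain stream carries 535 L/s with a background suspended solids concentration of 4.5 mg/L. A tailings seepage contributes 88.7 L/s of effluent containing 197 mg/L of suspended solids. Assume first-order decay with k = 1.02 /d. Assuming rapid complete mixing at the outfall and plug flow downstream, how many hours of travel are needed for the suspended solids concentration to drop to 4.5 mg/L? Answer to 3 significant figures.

46.1 h

Conservation of mass: C = (535.0·4.500 + 88.70·197.0) / 623.7 = 19880/623.7 = 31.88 mg/L.
31.88·exp(−k·t) = 4.5 → t = ln(31.88/4.5)/k = 165800 s = 46.07 h.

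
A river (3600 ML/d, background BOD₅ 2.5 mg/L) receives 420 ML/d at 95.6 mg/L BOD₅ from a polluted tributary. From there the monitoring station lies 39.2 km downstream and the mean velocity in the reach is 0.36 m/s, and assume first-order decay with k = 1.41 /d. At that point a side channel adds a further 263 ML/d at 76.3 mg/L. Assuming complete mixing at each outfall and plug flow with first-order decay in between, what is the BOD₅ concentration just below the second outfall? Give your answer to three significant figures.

Mixed concentration C = ΣQC/ΣQ = (3600·2.500 + 420.0·95.60) / 4020 = 49150/4020 = 12.23 mg/L; combined flow 4020 ML/d.
Travel time t = 39.2·1000 / 0.36 = 108900 s = 30.25 h.
First-order decay: C = 12.23·exp(−k·t) = 12.23·0.1691 = 2.068 mg/L.
Second outfall: C = (4020·2.068 + 263.0·76.30)/4283 = 6.626 mg/L.

6.63 mg/L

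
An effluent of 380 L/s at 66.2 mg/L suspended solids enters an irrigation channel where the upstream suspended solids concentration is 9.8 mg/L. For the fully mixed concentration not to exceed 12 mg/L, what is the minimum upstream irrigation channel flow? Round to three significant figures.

9360 L/s

Set C_mix = 12: (Q·9.800 + 380.0·66.20) / (Q + 380.0) = 12
→ Q = 380.0·(66.20 − 12)/(12 − 9.800) = 9362 L/s.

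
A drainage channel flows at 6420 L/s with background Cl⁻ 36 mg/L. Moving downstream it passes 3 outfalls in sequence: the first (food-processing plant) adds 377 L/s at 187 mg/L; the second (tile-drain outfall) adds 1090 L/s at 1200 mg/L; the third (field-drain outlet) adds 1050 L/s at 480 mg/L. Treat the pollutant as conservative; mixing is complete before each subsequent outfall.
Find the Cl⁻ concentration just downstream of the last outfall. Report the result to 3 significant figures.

Below outfall 1: Q → 6797 L/s, C = (6420·36.00 + 377.0·187.0)/6797 = 44.38 mg/L.
Below outfall 2: Q → 7887 L/s, C = (6797·44.38 + 1090·1200)/7887 = 204.1 mg/L.
Below outfall 3: Q → 8937 L/s, C = (7887·204.1 + 1050·480.0)/8937 = 236.5 mg/L.

237 mg/L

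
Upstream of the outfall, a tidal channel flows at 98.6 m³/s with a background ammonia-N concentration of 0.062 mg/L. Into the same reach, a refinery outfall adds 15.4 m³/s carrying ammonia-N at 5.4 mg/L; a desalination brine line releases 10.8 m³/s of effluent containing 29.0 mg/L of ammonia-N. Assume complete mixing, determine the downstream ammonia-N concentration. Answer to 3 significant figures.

3.22 mg/L

Conservation of mass: C = (98.60·0.06200 + 15.40·5.400 + 10.80·29.00) / 124.8 = 402.5/124.8 = 3.225 mg/L.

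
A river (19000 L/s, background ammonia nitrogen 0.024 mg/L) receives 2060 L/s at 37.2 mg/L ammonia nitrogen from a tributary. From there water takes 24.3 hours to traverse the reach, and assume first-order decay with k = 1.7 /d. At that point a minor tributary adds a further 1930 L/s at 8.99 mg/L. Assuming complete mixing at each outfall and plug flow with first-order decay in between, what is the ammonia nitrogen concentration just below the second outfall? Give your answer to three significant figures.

After mixing, C = (19000·0.02400 + 2060·37.20) / 21060 = 77090/21060 = 3.660 mg/L; combined flow 21060 L/s.
Decay over the reach: 3.660·exp(−kt) = 3.660·0.1788 = 0.6546 mg/L.
Second outfall: C = (21060·0.6546 + 1930·8.990)/22990 = 1.354 mg/L.

1.35 mg/L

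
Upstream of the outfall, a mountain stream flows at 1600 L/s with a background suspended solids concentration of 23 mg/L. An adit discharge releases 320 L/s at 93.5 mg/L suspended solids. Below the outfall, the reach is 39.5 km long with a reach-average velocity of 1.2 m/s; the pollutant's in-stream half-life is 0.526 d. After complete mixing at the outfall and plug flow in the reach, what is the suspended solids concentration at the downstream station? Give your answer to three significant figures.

21.0 mg/L

Mixed concentration C = ΣQC/ΣQ = (1600·23.00 + 320.0·93.50) / 1920 = 66720/1920 = 34.75 mg/L.
Travel time t = 39.5·1000 / 1.2 = 32920 s = 9.144 h.
Half-life 0.526 d → k = ln 2 / 0.526 = 1.318 d⁻¹.
Decay over the reach: 34.75·exp(−kt) = 34.75·0.6053 = 21.03 mg/L.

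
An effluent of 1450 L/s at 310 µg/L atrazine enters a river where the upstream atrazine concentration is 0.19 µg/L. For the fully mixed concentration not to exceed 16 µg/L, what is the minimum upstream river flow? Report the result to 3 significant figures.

27000 L/s

Set C_mix = 16: (Q·0.1900 + 1450·310.0) / (Q + 1450) = 16
→ Q = 1450·(310.0 − 16)/(16 − 0.1900) = 26960 L/s.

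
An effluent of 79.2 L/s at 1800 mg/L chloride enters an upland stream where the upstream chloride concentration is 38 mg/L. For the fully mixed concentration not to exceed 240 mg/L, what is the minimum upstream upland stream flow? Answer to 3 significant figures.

612 L/s

Set C_mix = 240: (Q·38.00 + 79.20·1800) / (Q + 79.20) = 240
→ Q = 79.20·(1800 − 240)/(240 − 38.00) = 611.6 L/s.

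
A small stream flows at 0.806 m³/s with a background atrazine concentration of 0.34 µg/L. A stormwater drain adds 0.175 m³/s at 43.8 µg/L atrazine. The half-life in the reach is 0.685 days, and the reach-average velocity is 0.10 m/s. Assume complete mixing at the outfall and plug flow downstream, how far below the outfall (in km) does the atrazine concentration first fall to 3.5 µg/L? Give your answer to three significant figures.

Flow-weighted average: C = (0.8060·0.3400 + 0.1750·43.80) / 0.9810 = 7.939/0.9810 = 8.093 µg/L.
Half-life 0.685 d → k = ln 2 / 0.685 = 1.012 d⁻¹.
Set 8.093·exp(−k·t) = 3.5 → t = ln(8.093/3.5)/k = 71570 s = 19.88 h.
Distance = v·t = 0.10·71570 = 7157 m = 7.157 km.

7.16 km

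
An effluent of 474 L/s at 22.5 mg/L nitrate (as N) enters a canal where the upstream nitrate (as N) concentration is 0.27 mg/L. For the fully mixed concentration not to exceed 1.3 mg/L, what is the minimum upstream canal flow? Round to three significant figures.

Set C_mix = 1.3: (Q·0.2700 + 474.0·22.50) / (Q + 474.0) = 1.3
→ Q = 474.0·(22.50 − 1.3)/(1.3 − 0.2700) = 9756 L/s.

9760 L/s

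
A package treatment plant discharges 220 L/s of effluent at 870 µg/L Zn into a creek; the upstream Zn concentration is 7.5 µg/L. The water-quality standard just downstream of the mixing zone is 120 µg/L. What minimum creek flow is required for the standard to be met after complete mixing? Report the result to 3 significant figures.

1470 L/s

Set C_mix = 120: (Q·7.500 + 220.0·870.0) / (Q + 220.0) = 120
→ Q = 220.0·(870.0 − 120)/(120 − 7.500) = 1467 L/s.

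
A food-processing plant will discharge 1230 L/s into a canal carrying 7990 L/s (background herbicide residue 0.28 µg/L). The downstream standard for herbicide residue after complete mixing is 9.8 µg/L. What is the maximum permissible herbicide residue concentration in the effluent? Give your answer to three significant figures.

At the limit, (Qr·Cr + Qe·Cₑ)/(Qr + Qe) = 9.8:
Cₑ = (9220·9.8 − 7990·0.2800) / 1230 = 71.64 µg/L.

71.6 µg/L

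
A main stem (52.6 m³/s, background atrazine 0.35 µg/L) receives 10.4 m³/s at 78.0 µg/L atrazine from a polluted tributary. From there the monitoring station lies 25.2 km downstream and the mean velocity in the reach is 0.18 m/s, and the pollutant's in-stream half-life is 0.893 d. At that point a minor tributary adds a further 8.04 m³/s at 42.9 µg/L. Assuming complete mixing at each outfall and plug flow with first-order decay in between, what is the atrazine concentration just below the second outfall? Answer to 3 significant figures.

Flow-weighted average: C = (52.60·0.3500 + 10.40·78.00) / 63.00 = 829.6/63.00 = 13.17 µg/L; combined flow 63.00 m³/s.
Travel time t = 25.2·1000 / 0.18 = 140000 s = 38.89 h.
Half-life 0.893 d → k = ln 2 / 0.893 = 0.7762 d⁻¹.
After decay, C = 13.17 × e^(−kt) = 13.17 × 0.2843 = 3.744 µg/L.
Second outfall: C = (63.00·3.744 + 8.040·42.90)/71.04 = 8.175 µg/L.

8.18 µg/L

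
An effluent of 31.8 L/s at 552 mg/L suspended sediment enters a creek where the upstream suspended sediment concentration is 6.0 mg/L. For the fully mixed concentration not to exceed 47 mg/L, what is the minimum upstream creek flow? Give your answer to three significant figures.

392 L/s

Set C_mix = 47: (Q·6.000 + 31.80·552.0) / (Q + 31.80) = 47
→ Q = 31.80·(552.0 − 47)/(47 − 6.000) = 391.7 L/s.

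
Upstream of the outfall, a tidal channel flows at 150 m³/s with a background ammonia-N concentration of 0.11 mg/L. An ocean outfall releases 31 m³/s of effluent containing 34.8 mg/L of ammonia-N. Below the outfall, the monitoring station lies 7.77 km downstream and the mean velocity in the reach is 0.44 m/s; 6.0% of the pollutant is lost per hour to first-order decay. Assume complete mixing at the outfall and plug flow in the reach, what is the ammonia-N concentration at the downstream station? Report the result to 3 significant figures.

Conservation of mass: C = (150.0·0.1100 + 31.00·34.80) / 181.0 = 1095/181.0 = 6.051 mg/L.
Travel time t = 7.77·1000 / 0.44 = 17660 s = 4.905 h.
6.0%/h lost → k = −ln(1 − 0.06) = 0.06188 h⁻¹.
Decay over the reach: 6.051·exp(−kt) = 6.051·0.7382 = 4.467 mg/L.

4.47 mg/L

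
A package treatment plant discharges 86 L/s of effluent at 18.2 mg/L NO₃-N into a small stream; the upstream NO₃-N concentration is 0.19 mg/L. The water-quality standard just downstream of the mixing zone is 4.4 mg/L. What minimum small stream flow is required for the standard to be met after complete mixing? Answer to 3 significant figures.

282 L/s

Set C_mix = 4.4: (Q·0.1900 + 86.00·18.20) / (Q + 86.00) = 4.4
→ Q = 86.00·(18.20 − 4.4)/(4.4 − 0.1900) = 281.9 L/s.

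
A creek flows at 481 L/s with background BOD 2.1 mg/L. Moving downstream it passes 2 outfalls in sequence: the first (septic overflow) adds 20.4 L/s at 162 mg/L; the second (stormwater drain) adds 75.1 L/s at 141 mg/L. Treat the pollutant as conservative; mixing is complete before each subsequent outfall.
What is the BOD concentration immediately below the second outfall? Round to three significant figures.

25.9 mg/L

After outfall 1: Q = 481.0 + 20.40 = 501.4 L/s; C = (481.0·2.100 + 20.40·162.0)/501.4 = 8.606 mg/L.
After outfall 2: Q = 501.4 + 75.10 = 576.5 L/s; C = (501.4·8.606 + 75.10·141.0)/576.5 = 25.85 mg/L.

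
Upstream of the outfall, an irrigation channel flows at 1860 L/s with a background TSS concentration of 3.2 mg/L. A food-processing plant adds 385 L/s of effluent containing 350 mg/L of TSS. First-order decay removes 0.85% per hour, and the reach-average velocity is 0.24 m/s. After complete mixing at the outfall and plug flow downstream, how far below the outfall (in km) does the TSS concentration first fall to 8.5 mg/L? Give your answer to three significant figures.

After mixing, C = (1860·3.200 + 385.0·350.0) / 2245 = 140700/2245 = 62.67 mg/L.
0.85%/h lost → k = −ln(1 − 0.0085) = 0.008536 h⁻¹.
Set 62.67·exp(−k·t) = 8.5 → t = ln(62.67/8.5)/k = 842600 s = 234.0 h.
Distance = v·t = 0.24·842600 = 202200 m = 202.2 km.

202 km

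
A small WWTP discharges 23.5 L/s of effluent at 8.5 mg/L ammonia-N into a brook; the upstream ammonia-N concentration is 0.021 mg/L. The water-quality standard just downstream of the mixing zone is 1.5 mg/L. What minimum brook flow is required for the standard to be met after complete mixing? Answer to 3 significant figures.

Set C_mix = 1.5: (Q·0.02100 + 23.50·8.500) / (Q + 23.50) = 1.5
→ Q = 23.50·(8.500 − 1.5)/(1.5 − 0.02100) = 111.2 L/s.

111 L/s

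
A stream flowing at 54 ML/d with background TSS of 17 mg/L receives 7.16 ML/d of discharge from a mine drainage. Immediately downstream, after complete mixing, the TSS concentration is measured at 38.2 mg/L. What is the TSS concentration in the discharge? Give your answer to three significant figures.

198 mg/L

Mass balance: 54.00·17.00 + 7.160·Cₑ = 61.16·38.20
→ Cₑ = (61.16·38.20 − 54.00·17.00) / 7.160 = 198.1 mg/L.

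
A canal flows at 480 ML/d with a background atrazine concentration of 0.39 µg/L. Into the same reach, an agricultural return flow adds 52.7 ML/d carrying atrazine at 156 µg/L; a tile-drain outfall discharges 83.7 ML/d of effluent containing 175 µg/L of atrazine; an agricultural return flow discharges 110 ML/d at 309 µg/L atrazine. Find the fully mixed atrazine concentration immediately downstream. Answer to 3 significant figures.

78.5 µg/L

Mass balance: C = (480.0·0.3900 + 52.70·156.0 + 83.70·175.0 + 110.0·309.0) / 726.4 = 57050/726.4 = 78.53 µg/L.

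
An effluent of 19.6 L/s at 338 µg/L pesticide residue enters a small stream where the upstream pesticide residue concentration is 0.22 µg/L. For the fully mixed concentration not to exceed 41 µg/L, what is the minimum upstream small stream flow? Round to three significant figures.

143 L/s

Set C_mix = 41: (Q·0.2200 + 19.60·338.0) / (Q + 19.60) = 41
→ Q = 19.60·(338.0 − 41)/(41 − 0.2200) = 142.7 L/s.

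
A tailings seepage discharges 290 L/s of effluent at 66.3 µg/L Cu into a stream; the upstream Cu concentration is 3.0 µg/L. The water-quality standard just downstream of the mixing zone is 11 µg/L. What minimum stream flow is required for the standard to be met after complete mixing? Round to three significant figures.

2000 L/s

Set C_mix = 11: (Q·3.000 + 290.0·66.30) / (Q + 290.0) = 11
→ Q = 290.0·(66.30 − 11)/(11 − 3.000) = 2005 L/s.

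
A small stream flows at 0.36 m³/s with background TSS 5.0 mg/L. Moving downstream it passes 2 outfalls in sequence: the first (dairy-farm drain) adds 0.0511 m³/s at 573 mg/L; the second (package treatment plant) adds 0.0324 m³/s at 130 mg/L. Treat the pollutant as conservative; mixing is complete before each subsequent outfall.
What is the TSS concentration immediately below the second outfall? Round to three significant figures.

After outfall 1: Q = 0.3600 + 0.05110 = 0.4111 m³/s; C = (0.3600·5.000 + 0.05110·573.0)/0.4111 = 75.60 mg/L.
After outfall 2: Q = 0.4111 + 0.03240 = 0.4435 m³/s; C = (0.4111·75.60 + 0.03240·130.0)/0.4435 = 79.58 mg/L.

79.6 mg/L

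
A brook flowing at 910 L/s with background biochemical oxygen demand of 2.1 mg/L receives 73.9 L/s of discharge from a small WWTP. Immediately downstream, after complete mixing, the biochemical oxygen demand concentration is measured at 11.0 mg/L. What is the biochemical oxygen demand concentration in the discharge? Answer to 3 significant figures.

Mass balance: 910.0·2.100 + 73.90·Cₑ = 983.9·11.00
→ Cₑ = (983.9·11.00 − 910.0·2.100) / 73.90 = 120.6 mg/L.

121 mg/L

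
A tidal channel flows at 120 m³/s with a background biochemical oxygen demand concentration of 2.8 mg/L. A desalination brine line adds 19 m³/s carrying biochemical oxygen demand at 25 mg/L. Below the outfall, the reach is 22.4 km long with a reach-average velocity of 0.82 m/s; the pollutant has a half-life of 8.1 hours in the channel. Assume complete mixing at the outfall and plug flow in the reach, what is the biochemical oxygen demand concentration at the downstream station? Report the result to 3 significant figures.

3.05 mg/L

Conservation of mass: C = (120.0·2.800 + 19.00·25.00) / 139.0 = 811.0/139.0 = 5.835 mg/L.
Travel time t = 22.4·1000 / 0.82 = 27320 s = 7.588 h.
Half-life 8.1 h → k = ln 2 / 8.1 = 0.08557 h⁻¹ = 2.054 d⁻¹.
Applying C = C₀e^(−kt): 5.835 × 0.5224 = 3.048 mg/L.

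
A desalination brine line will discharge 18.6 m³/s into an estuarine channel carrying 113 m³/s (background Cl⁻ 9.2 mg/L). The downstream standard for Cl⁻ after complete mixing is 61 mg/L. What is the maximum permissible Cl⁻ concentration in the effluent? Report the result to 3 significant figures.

At the limit, (Qr·Cr + Qe·Cₑ)/(Qr + Qe) = 61:
Cₑ = (131.6·61 − 113.0·9.200) / 18.60 = 375.7 mg/L.

376 mg/L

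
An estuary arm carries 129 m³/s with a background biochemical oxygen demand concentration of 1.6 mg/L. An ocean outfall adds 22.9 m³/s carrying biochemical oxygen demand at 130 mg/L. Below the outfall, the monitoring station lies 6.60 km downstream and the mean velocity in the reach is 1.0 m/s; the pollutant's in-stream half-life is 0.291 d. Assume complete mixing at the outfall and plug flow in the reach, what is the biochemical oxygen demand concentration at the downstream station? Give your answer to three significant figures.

Flow-weighted average: C = (129.0·1.600 + 22.90·130.0) / 151.9 = 3183/151.9 = 20.96 mg/L.
Travel time t = 6.60·1000 / 1.0 = 6600 s = 1.833 h.
Half-life 0.291 d → k = ln 2 / 0.291 = 2.382 d⁻¹.
First-order decay: C = 20.96·exp(−k·t) = 20.96·0.8336 = 17.47 mg/L.

17.5 mg/L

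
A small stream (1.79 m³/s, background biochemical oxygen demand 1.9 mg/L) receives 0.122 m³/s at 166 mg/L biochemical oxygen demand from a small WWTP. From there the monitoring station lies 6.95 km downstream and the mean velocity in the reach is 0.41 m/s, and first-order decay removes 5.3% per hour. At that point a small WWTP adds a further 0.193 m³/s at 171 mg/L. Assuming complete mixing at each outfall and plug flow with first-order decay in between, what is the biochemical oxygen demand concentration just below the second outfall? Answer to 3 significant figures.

24.4 mg/L

After mixing, C = (1.790·1.900 + 0.1220·166.0) / 1.912 = 23.65/1.912 = 12.37 mg/L; combined flow 1.912 m³/s.
Travel time t = 6.95·1000 / 0.41 = 16950 s = 4.709 h.
5.3%/h lost → k = −ln(1 − 0.053) = 0.05446 h⁻¹.
First-order decay: C = 12.37·exp(−k·t) = 12.37·0.7738 = 9.573 mg/L.
At the second outfall, C = (1.912·9.573 + 0.1930·171.0) / (1.912 + 0.1930) = 24.37 mg/L.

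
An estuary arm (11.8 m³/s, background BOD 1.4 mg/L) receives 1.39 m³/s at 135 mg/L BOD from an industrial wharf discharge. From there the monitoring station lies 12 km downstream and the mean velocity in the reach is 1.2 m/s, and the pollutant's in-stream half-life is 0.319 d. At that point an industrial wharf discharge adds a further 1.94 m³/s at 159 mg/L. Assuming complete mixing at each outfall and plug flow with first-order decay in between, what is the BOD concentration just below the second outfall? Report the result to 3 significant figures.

Flow-weighted average: C = (11.80·1.400 + 1.390·135.0) / 13.19 = 204.2/13.19 = 15.48 mg/L; combined flow 13.19 m³/s.
Travel time t = 12·1000 / 1.2 = 10000 s = 2.778 h.
Half-life 0.319 d → k = ln 2 / 0.319 = 2.173 d⁻¹.
First-order decay: C = 15.48·exp(−k·t) = 15.48·0.7776 = 12.04 mg/L.
Second outfall: C = (13.19·12.04 + 1.940·159.0)/15.13 = 30.88 mg/L.

30.9 mg/L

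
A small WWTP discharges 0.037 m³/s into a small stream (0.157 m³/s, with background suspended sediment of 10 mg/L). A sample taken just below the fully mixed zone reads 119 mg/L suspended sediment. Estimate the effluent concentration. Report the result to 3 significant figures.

582 mg/L

Mass balance: 0.1570·10.00 + 0.03700·Cₑ = 0.1940·119.0
→ Cₑ = (0.1940·119.0 − 0.1570·10.00) / 0.03700 = 581.5 mg/L.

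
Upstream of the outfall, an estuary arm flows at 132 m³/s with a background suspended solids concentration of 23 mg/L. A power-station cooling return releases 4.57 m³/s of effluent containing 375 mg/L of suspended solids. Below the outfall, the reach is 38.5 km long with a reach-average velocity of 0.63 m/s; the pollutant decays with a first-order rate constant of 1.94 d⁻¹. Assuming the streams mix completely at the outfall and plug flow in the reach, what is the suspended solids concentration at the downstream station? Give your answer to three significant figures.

Flow-weighted average: C = (132.0·23.00 + 4.570·375.0) / 136.6 = 4750/136.6 = 34.78 mg/L.
Travel time t = 38.5·1000 / 0.63 = 61110 s = 16.98 h.
Applying C = C₀e^(−kt): 34.78 × 0.2536 = 8.818 mg/L.

8.82 mg/L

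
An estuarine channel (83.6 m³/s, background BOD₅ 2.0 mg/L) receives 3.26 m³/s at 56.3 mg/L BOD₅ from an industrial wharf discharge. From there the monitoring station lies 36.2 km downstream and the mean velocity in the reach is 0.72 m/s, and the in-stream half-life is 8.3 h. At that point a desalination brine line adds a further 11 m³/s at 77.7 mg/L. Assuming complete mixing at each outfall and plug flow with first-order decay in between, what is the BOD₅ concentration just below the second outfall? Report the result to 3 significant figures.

9.85 mg/L

Mixed concentration C = ΣQC/ΣQ = (83.60·2.000 + 3.260·56.30) / 86.86 = 350.7/86.86 = 4.038 mg/L; combined flow 86.86 m³/s.
Travel time t = 36.2·1000 / 0.72 = 50280 s = 13.97 h.
Half-life 8.3 h → k = ln 2 / 8.3 = 0.08351 h⁻¹ = 2.004 d⁻¹.
Decay over the reach: 4.038·exp(−kt) = 4.038·0.3115 = 1.258 mg/L.
At the second outfall, C = (86.86·1.258 + 11.00·77.70) / (86.86 + 11.00) = 9.850 mg/L.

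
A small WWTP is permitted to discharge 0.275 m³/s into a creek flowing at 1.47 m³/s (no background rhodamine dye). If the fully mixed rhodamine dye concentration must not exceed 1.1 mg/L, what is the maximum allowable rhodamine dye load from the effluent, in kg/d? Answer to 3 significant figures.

Mass balance at the limit: 1.470·0 + 0.2750·Cₑ = 1.745·1.1 → Cₑ = 6.980 mg/L.
Load = 0.2750 m³/s × 6.980 g/m³ × 86 400 s/d = 165.8 kg/d.

166 kg/d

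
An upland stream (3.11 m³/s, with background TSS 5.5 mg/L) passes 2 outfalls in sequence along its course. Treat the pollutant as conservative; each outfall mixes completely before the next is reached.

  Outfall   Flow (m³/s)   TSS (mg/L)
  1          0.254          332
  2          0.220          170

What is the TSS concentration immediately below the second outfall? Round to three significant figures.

38.7 mg/L

Outfall 1: combined Q = 3.364 m³/s; C = (3.110·5.500 + 0.2540·332.0)/3.364 = 30.15 mg/L.
Outfall 2: combined Q = 3.584 m³/s; C = (3.364·30.15 + 0.2200·170.0)/3.584 = 38.74 mg/L.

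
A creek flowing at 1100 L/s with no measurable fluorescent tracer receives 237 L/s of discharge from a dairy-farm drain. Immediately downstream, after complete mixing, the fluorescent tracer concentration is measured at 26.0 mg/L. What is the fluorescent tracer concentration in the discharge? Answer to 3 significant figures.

147 mg/L

Mass balance: 1100·0 + 237.0·Cₑ = 1337·26.00
→ Cₑ = (1337·26.00 − 1100·0) / 237.0 = 146.7 mg/L.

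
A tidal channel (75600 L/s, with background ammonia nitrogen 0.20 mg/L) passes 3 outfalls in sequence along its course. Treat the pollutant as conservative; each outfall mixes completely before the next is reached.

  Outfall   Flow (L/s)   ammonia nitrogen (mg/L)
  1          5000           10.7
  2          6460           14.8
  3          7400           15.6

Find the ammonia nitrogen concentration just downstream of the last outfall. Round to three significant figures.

Outfall 1: combined Q = 80600 L/s; C = (75600·0.2000 + 5000·10.70)/80600 = 0.8514 mg/L.
Outfall 2: combined Q = 87060 L/s; C = (80600·0.8514 + 6460·14.80)/87060 = 1.886 mg/L.
Outfall 3: combined Q = 94460 L/s; C = (87060·1.886 + 7400·15.60)/94460 = 2.961 mg/L.

2.96 mg/L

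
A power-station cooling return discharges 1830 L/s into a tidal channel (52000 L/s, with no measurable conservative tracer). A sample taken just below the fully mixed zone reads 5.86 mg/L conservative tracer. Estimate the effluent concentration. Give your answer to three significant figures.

172 mg/L

Mass balance: 52000·0 + 1830·Cₑ = 53830·5.860
→ Cₑ = (53830·5.860 − 52000·0) / 1830 = 172.4 mg/L.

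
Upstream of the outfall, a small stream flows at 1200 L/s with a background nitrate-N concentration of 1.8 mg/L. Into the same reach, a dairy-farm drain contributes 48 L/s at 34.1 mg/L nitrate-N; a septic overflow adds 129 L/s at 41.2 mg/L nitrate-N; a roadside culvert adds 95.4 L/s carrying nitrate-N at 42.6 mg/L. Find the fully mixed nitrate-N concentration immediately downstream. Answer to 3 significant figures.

Mass balance: C = (1200·1.800 + 48.00·34.10 + 129.0·41.20 + 95.40·42.60) / 1472 = 13180/1472 = 8.948 mg/L.

8.95 mg/L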